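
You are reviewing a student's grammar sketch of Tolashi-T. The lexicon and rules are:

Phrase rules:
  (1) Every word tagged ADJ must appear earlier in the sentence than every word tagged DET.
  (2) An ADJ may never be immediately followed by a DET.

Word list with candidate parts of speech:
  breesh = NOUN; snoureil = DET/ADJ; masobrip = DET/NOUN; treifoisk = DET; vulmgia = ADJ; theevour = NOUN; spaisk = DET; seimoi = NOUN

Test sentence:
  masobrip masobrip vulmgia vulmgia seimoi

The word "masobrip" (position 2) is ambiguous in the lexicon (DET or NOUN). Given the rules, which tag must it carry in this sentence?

Candidates per position — 1:masobrip {DET,NOUN}; 2:masobrip {DET,NOUN}; 3:vulmgia {ADJ}; 4:vulmgia {ADJ}; 5:seimoi {NOUN}.
Word 1 cannot be DET — rule 1 would then fail for every completion. It is NOUN.
Word 2 cannot be DET — rule 1 would then fail for every completion. It is NOUN.
That leaves exactly one tagging: NOUN NOUN ADJ ADJ NOUN.
Verifying each rule — rule 1 ok; rule 2 ok.

NOUN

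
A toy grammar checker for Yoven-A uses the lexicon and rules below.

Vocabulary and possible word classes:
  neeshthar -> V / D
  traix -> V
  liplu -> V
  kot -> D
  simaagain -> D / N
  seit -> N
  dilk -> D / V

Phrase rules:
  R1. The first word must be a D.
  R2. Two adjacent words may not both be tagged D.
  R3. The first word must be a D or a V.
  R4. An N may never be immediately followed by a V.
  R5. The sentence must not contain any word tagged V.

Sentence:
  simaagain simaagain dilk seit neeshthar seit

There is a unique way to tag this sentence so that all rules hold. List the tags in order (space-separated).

D N D N D N

Candidates per position — 1:simaagain {D,N}; 2:simaagain {D,N}; 3:dilk {D,V}; 4:seit {N}; 5:neeshthar {V,D}; 6:seit {N}.
Position 1: N is ruled out by rule 1; that leaves D.
Position 2: D is ruled out by rule 2; that leaves N.
Position 3: V is ruled out by rule 4; that leaves D.
Position 5: V is ruled out by rule 4; that leaves D.
The unique satisfying tagging is: D N D N D N.
Verifying each rule — rule 1 ✓; rule 2 ✓; rule 3 ✓; rule 4 ✓; rule 5 ✓.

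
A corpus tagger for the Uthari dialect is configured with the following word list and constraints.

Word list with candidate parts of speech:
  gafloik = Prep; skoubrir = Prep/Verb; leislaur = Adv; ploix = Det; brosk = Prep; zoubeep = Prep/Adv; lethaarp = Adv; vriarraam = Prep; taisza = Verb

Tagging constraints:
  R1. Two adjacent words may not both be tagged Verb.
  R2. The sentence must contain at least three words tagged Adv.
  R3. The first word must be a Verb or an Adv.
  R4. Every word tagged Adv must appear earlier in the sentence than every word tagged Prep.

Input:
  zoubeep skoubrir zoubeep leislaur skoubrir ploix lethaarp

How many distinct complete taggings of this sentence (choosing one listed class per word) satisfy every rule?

Candidates per position — 1:zoubeep {Prep,Adv}; 2:skoubrir {Prep,Verb}; 3:zoubeep {Prep,Adv}; 4:leislaur {Adv}; 5:skoubrir {Prep,Verb}; 6:ploix {Det}; 7:lethaarp {Adv}.
There are 16 candidate sequences in total.
The sequences that satisfy every rule: Adv Verb Adv Adv Verb Det Adv.
Count = 1.

1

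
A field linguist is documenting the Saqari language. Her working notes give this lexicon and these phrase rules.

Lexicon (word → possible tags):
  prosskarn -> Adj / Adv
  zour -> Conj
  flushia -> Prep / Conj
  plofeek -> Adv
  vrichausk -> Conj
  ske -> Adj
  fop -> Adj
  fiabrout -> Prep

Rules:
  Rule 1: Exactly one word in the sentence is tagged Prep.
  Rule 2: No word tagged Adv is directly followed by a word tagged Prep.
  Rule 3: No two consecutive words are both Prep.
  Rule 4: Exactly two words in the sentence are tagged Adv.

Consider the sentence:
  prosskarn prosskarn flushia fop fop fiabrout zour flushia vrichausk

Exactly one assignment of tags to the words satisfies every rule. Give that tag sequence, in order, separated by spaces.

Adv Adv Conj Adj Adj Prep Conj Conj Conj

Candidates per position — 1:prosskarn {Adj,Adv}; 2:prosskarn {Adj,Adv}; 3:flushia {Prep,Conj}; 4:fop {Adj}; 5:fop {Adj}; 6:fiabrout {Prep}; 7:zour {Conj}; 8:flushia {Prep,Conj}; 9:vrichausk {Conj}.
Word 1 cannot be Adj — rule 4 would then fail for every completion. It is Adv.
Word 2 cannot be Adj — rule 4 would then fail for every completion. It is Adv.
Word 3 cannot be Prep — rule 1 would then fail for every completion. It is Conj.
Word 8 cannot be Prep — rule 1 would then fail for every completion. It is Conj.
That leaves exactly one tagging: Adv Adv Conj Adj Adj Prep Conj Conj Conj.
Rule-by-rule: rule 1 ✓; rule 2 ✓; rule 3 ✓; rule 4 ✓.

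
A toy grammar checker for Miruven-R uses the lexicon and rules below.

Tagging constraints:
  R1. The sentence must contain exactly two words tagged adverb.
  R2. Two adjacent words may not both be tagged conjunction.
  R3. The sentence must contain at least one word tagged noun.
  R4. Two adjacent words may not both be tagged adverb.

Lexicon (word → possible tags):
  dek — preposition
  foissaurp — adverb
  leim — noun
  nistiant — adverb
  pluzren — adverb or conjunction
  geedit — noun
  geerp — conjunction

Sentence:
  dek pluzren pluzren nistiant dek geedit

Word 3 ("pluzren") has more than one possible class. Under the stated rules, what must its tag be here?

Candidates per position — 1:dek {preposition}; 2:pluzren {adverb,conjunction}; 3:pluzren {adverb,conjunction}; 4:nistiant {adverb}; 5:dek {preposition}; 6:geedit {noun}.
Position 3: adverb is ruled out by rule 4; that leaves conjunction.
Position 2: conjunction is ruled out by rule 1; that leaves adverb.
That leaves exactly one tagging: preposition adverb conjunction adverb preposition noun.
Rule-by-rule: rule 1 satisfied; rule 2 satisfied; rule 3 satisfied; rule 4 satisfied.

conjunction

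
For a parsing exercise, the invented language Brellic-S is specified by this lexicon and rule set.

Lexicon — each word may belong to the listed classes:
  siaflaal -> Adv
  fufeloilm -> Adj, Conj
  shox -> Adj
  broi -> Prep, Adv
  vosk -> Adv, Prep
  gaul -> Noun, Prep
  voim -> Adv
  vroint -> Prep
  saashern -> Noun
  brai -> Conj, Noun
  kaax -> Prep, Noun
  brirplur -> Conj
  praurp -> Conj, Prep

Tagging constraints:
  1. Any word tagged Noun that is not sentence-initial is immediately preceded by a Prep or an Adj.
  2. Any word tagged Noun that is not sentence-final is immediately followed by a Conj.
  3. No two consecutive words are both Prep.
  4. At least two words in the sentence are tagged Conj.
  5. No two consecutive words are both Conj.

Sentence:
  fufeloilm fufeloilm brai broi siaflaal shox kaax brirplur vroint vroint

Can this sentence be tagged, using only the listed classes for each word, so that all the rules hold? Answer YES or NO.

Candidates per position — 1:fufeloilm {Adj,Conj}; 2:fufeloilm {Adj,Conj}; 3:brai {Conj,Noun}; 4:broi {Prep,Adv}; 5:siaflaal {Adv}; 6:shox {Adj}; 7:kaax {Prep,Noun}; 8:brirplur {Conj}; 9:vroint {Prep}; 10:vroint {Prep}.
Rule 3 cannot be satisfied by any choice of tags from the lexicon.
So there is no consistent tagging.

NO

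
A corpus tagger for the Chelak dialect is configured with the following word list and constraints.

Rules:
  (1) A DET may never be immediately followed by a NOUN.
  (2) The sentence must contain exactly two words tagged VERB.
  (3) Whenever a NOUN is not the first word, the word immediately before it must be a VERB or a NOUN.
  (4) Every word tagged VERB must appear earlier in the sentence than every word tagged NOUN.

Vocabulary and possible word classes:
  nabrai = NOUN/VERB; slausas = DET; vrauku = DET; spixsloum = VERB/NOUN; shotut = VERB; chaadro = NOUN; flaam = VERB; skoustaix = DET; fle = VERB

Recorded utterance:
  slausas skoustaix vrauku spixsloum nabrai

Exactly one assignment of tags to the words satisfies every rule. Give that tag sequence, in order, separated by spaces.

Candidates per position — 1:slausas {DET}; 2:skoustaix {DET}; 3:vrauku {DET}; 4:spixsloum {VERB,NOUN}; 5:nabrai {NOUN,VERB}.
Position 4: NOUN is ruled out by rule 1; that leaves VERB.
Position 5: NOUN is ruled out by rule 2; that leaves VERB.
That leaves exactly one tagging: DET DET DET VERB VERB.
Check: rule 1 satisfied; rule 2 satisfied; rule 3 satisfied; rule 4 satisfied.

DET DET DET VERB VERB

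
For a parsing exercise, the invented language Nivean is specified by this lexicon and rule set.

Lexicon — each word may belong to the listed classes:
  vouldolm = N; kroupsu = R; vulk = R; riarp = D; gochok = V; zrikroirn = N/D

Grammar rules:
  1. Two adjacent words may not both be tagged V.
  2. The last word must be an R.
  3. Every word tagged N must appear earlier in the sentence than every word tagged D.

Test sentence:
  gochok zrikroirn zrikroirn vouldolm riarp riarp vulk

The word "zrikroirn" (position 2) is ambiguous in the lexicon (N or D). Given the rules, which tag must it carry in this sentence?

Candidates per position — 1:gochok {V}; 2:zrikroirn {N,D}; 3:zrikroirn {N,D}; 4:vouldolm {N}; 5:riarp {D}; 6:riarp {D}; 7:vulk {R}.
At position 2, choosing D makes rule 3 impossible to satisfy; hence N.
At position 3, choosing D makes rule 3 impossible to satisfy; hence N.
The only consistent sequence is: V N N N D D R.
Check: rule 1 satisfied; rule 2 satisfied; rule 3 satisfied.

N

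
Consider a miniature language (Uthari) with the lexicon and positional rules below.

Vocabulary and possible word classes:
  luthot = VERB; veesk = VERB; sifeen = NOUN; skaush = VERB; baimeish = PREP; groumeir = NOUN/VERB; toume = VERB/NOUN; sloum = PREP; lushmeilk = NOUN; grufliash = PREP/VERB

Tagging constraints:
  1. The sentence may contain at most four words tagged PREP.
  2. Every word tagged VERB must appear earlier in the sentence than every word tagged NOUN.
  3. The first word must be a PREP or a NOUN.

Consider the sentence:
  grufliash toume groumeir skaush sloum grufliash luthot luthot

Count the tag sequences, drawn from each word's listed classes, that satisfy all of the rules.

Candidates per position — 1:grufliash {PREP,VERB}; 2:toume {VERB,NOUN}; 3:groumeir {NOUN,VERB}; 4:skaush {VERB}; 5:sloum {PREP}; 6:grufliash {PREP,VERB}; 7:luthot {VERB}; 8:luthot {VERB}.
There are 16 candidate sequences in total.
The sequences that satisfy every rule: PREP VERB VERB VERB PREP PREP VERB VERB; PREP VERB VERB VERB PREP VERB VERB VERB.
Count = 2.

2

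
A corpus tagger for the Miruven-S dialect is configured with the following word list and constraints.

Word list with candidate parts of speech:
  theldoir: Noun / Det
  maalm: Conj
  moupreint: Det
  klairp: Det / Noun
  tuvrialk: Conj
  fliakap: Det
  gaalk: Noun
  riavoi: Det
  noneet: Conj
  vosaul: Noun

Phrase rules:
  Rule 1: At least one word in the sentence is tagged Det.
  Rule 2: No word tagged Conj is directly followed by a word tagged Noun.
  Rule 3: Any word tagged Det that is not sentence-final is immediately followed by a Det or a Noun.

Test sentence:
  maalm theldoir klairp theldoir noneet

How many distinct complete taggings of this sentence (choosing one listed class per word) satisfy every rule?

2

Candidates per position — 1:maalm {Conj}; 2:theldoir {Noun,Det}; 3:klairp {Det,Noun}; 4:theldoir {Noun,Det}; 5:noneet {Conj}.
There are 8 candidate sequences in total.
The sequences that satisfy every rule: Conj Det Det Noun Conj; Conj Det Noun Noun Conj.
Count = 2.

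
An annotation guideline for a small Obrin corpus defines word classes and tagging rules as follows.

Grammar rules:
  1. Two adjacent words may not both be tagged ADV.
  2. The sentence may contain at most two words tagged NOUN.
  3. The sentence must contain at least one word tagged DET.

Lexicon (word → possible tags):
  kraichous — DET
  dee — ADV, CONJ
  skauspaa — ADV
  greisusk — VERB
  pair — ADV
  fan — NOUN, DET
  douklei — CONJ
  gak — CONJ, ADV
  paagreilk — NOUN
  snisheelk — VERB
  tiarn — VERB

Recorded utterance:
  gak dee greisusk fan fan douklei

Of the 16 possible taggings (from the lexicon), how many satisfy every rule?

9

Candidates per position — 1:gak {CONJ,ADV}; 2:dee {ADV,CONJ}; 3:greisusk {VERB}; 4:fan {NOUN,DET}; 5:fan {NOUN,DET}; 6:douklei {CONJ}.
There are 16 candidate sequences in total.
Checking each against the rules leaves 9 sequences.
Count = 9.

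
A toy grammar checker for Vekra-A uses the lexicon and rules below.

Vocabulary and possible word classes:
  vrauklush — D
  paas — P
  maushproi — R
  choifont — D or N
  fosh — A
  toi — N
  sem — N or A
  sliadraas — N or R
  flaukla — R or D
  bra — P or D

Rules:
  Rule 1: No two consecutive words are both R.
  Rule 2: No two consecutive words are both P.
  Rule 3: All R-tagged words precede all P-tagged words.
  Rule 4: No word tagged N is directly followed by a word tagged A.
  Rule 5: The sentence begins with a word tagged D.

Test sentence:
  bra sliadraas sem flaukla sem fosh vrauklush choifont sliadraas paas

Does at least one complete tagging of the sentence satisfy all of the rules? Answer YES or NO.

YES

Candidates per position — 1:bra {P,D}; 2:sliadraas {N,R}; 3:sem {N,A}; 4:flaukla {R,D}; 5:sem {N,A}; 6:fosh {A}; 7:vrauklush {D}; 8:choifont {D,N}; 9:sliadraas {N,R}; 10:paas {P}.
One satisfying assignment: D R A R A A D D N P.
Checking: rule 1 ✓; rule 2 ✓; rule 3 ✓; rule 4 ✓; rule 5 ✓.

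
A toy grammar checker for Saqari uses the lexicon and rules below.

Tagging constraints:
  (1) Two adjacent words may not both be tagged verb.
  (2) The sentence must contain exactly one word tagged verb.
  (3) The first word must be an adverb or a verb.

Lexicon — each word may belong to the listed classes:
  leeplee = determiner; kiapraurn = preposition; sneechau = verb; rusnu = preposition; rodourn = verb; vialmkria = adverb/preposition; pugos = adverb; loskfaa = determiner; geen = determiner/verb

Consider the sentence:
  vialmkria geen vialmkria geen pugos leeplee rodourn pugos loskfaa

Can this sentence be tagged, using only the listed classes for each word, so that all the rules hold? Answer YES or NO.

Candidates per position — 1:vialmkria {adverb,preposition}; 2:geen {determiner,verb}; 3:vialmkria {adverb,preposition}; 4:geen {determiner,verb}; 5:pugos {adverb}; 6:leeplee {determiner}; 7:rodourn {verb}; 8:pugos {adverb}; 9:loskfaa {determiner}.
One satisfying assignment: adverb determiner preposition determiner adverb determiner verb adverb determiner.
Rule-by-rule: rule 1 holds; rule 2 holds; rule 3 holds.

YES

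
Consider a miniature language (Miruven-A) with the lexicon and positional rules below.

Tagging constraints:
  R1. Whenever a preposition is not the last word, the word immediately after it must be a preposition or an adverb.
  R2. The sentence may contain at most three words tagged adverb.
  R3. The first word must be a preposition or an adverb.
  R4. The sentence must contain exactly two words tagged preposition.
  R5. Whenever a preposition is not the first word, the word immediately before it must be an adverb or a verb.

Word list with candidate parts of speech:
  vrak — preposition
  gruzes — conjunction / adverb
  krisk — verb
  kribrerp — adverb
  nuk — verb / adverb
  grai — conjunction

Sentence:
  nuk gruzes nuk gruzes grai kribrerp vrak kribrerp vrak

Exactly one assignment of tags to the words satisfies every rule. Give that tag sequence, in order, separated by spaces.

adverb conjunction verb conjunction conjunction adverb preposition adverb preposition

Candidates per position — 1:nuk {verb,adverb}; 2:gruzes {conjunction,adverb}; 3:nuk {verb,adverb}; 4:gruzes {conjunction,adverb}; 5:grai {conjunction}; 6:kribrerp {adverb}; 7:vrak {preposition}; 8:kribrerp {adverb}; 9:vrak {preposition}.
If word 1 were verb, no tagging could satisfy rule 3; so word 1 is adverb.
If word 2 were adverb, no tagging could satisfy rule 2; so word 2 is conjunction.
If word 3 were adverb, no tagging could satisfy rule 2; so word 3 is verb.
If word 4 were adverb, no tagging could satisfy rule 2; so word 4 is conjunction.
So the tagging must be: adverb conjunction verb conjunction conjunction adverb preposition adverb preposition.
Check: rule 1 ok; rule 2 ok; rule 3 ok; rule 4 ok; rule 5 ok.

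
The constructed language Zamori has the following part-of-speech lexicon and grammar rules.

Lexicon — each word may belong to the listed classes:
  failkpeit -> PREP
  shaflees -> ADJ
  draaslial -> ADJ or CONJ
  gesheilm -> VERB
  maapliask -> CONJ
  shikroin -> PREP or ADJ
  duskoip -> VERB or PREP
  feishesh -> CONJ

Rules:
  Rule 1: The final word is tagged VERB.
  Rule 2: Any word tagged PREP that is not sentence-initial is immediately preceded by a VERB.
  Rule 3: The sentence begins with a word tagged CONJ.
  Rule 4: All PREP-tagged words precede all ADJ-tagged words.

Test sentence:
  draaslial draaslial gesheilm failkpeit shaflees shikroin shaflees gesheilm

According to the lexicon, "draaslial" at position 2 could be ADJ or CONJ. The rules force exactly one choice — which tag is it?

Candidates per position — 1:draaslial {ADJ,CONJ}; 2:draaslial {ADJ,CONJ}; 3:gesheilm {VERB}; 4:failkpeit {PREP}; 5:shaflees {ADJ}; 6:shikroin {PREP,ADJ}; 7:shaflees {ADJ}; 8:gesheilm {VERB}.
If word 1 were ADJ, no tagging could satisfy rule 3; so word 1 is CONJ.
If word 2 were ADJ, no tagging could satisfy rule 4; so word 2 is CONJ.
If word 6 were PREP, no tagging could satisfy rule 2; so word 6 is ADJ.
So the tagging must be: CONJ CONJ VERB PREP ADJ ADJ ADJ VERB.
Rule-by-rule: rule 1 satisfied; rule 2 satisfied; rule 3 satisfied; rule 4 satisfied.

CONJ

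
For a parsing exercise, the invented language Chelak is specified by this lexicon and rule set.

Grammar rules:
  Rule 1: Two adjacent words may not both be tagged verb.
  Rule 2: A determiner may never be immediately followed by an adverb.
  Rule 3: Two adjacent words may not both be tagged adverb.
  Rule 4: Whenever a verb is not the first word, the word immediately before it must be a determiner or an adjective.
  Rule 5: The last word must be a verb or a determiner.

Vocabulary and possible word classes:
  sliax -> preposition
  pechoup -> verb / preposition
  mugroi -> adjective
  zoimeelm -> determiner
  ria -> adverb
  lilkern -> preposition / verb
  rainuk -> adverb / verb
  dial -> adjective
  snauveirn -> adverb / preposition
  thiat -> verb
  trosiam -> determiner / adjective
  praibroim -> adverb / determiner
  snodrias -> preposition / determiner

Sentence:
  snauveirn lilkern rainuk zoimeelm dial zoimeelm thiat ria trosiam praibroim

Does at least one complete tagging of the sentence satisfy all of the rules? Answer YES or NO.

YES

Candidates per position — 1:snauveirn {adverb,preposition}; 2:lilkern {preposition,verb}; 3:rainuk {adverb,verb}; 4:zoimeelm {determiner}; 5:dial {adjective}; 6:zoimeelm {determiner}; 7:thiat {verb}; 8:ria {adverb}; 9:trosiam {determiner,adjective}; 10:praibroim {adverb,determiner}.
One satisfying assignment: adverb preposition adverb determiner adjective determiner verb adverb adjective determiner.
Check: rule 1 holds; rule 2 holds; rule 3 holds; rule 4 holds; rule 5 holds.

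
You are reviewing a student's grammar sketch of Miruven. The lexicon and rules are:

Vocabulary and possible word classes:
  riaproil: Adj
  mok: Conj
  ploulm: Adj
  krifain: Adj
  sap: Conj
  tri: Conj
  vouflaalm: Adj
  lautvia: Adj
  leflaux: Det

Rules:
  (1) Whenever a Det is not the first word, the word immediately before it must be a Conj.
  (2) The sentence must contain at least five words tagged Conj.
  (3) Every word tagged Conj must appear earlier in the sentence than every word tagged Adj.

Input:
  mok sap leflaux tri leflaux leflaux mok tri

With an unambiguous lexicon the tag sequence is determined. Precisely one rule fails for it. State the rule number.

Fixed tagging: Conj Conj Det Conj Det Det Conj Conj.
Checking each rule: R1 fail, R2 pass, R3 pass.
Only rule 1 fails.

1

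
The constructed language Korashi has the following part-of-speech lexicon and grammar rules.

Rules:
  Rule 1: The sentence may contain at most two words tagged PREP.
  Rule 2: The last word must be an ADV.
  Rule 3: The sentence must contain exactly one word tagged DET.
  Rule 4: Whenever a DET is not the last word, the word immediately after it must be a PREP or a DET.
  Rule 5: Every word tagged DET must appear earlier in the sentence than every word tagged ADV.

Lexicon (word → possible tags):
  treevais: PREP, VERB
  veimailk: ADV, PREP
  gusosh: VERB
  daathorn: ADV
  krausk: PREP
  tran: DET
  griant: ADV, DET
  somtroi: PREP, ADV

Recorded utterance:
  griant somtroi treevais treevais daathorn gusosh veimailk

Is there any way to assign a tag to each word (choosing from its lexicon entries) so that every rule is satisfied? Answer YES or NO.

Candidates per position — 1:griant {ADV,DET}; 2:somtroi {PREP,ADV}; 3:treevais {PREP,VERB}; 4:treevais {PREP,VERB}; 5:daathorn {ADV}; 6:gusosh {VERB}; 7:veimailk {ADV,PREP}.
One satisfying assignment: DET PREP VERB VERB ADV VERB ADV.
Check: rule 1 satisfied; rule 2 satisfied; rule 3 satisfied; rule 4 satisfied; rule 5 satisfied.

YES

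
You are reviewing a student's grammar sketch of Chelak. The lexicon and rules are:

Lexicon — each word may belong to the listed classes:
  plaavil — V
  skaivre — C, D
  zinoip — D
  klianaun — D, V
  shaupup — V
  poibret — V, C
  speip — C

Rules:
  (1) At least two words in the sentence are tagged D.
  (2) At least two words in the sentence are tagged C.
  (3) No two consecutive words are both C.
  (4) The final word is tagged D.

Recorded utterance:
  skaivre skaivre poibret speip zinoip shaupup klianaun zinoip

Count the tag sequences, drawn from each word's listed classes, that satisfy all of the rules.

Candidates per position — 1:skaivre {C,D}; 2:skaivre {C,D}; 3:poibret {V,C}; 4:speip {C}; 5:zinoip {D}; 6:shaupup {V}; 7:klianaun {D,V}; 8:zinoip {D}.
There are 16 candidate sequences in total.
The sequences that satisfy every rule: C D V C D V D D; C D V C D V V D; D C V C D V D D; D C V C D V V D.
Count = 4.

4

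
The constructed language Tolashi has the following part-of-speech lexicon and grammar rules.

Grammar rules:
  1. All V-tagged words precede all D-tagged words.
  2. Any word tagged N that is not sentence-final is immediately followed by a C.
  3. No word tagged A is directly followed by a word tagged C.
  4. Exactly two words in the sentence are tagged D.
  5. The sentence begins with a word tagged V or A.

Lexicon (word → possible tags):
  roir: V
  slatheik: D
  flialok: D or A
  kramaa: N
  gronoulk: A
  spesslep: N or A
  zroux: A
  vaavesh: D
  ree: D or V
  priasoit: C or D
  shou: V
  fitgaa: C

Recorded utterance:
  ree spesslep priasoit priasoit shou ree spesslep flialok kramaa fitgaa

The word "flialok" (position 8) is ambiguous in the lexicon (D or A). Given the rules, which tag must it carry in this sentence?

D

Candidates per position — 1:ree {D,V}; 2:spesslep {N,A}; 3:priasoit {C,D}; 4:priasoit {C,D}; 5:shou {V}; 6:ree {D,V}; 7:spesslep {N,A}; 8:flialok {D,A}; 9:kramaa {N}; 10:fitgaa {C}.
Position 1: D is ruled out by rule 1; that leaves V.
Position 3: D is ruled out by rule 1; that leaves C.
Position 4: D is ruled out by rule 1; that leaves C.
Position 6: V is ruled out by rule 4; that leaves D.
Position 7: N is ruled out by rule 2; that leaves A.
Position 8: A is ruled out by rule 4; that leaves D.
Position 2: A is ruled out by rule 3; that leaves N.
That leaves exactly one tagging: V N C C V D A D N C.
Rule-by-rule: rule 1 satisfied; rule 2 satisfied; rule 3 satisfied; rule 4 satisfied; rule 5 satisfied.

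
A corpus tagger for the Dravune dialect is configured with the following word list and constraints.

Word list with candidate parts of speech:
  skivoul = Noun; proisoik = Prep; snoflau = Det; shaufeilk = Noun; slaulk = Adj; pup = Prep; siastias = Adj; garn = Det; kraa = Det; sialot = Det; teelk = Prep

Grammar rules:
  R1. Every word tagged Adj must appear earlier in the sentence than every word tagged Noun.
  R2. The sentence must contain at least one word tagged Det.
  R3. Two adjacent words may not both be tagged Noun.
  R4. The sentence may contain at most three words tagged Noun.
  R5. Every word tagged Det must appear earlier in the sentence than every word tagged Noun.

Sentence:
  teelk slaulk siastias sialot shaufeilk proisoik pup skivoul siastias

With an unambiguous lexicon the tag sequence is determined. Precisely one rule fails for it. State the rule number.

1

Fixed tagging: Prep Adj Adj Det Noun Prep Prep Noun Adj.
Applying the rules: R1 ✗, R2 ✓, R3 ✓, R4 ✓, R5 ✓.
Only rule 1 fails.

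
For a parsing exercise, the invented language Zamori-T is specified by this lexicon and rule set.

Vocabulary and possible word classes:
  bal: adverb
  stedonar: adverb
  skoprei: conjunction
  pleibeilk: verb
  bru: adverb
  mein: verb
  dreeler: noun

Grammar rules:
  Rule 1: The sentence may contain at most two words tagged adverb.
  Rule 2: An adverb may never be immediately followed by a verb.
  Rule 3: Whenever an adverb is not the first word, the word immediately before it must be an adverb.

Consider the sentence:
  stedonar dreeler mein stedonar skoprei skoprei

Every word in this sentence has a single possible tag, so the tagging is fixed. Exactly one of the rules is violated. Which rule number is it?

3

Fixed tagging: adverb noun verb adverb conjunction conjunction.
Applying the rules: R1 holds, R2 holds, R3 violated.
Only rule 3 fails.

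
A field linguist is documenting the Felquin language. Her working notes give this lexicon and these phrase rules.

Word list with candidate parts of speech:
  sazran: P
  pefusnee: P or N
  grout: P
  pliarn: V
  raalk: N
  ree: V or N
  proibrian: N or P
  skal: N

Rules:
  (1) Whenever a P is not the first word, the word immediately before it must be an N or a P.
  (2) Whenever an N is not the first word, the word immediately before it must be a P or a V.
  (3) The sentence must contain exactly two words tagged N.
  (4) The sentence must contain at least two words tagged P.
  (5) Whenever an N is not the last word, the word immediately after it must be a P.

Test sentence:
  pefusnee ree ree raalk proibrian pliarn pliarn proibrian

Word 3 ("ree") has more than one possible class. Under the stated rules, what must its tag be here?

Candidates per position — 1:pefusnee {P,N}; 2:ree {V,N}; 3:ree {V,N}; 4:raalk {N}; 5:proibrian {N,P}; 6:pliarn {V}; 7:pliarn {V}; 8:proibrian {N,P}.
If word 1 were N, no tagging could satisfy rule 5; so word 1 is P.
If word 2 were N, no tagging could satisfy rule 5; so word 2 is V.
If word 3 were N, no tagging could satisfy rule 2; so word 3 is V.
If word 5 were N, no tagging could satisfy rule 2; so word 5 is P.
If word 8 were P, no tagging could satisfy rule 1; so word 8 is N.
So the tagging must be: P V V N P V V N.
Rule-by-rule: rule 1 satisfied; rule 2 satisfied; rule 3 satisfied; rule 4 satisfied; rule 5 satisfied.

V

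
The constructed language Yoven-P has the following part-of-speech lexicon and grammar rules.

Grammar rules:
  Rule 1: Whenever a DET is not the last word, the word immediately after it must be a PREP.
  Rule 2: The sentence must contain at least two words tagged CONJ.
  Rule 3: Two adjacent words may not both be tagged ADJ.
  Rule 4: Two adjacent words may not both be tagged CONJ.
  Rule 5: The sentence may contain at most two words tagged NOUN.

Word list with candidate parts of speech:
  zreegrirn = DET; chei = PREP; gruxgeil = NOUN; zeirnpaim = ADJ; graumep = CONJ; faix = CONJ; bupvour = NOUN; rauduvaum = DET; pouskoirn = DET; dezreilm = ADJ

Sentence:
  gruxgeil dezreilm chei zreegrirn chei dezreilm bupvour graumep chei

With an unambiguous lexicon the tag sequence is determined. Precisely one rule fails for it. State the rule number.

2

Fixed tagging: NOUN ADJ PREP DET PREP ADJ NOUN CONJ PREP.
Applying the rules: R1 ✓, R2 ✗, R3 ✓, R4 ✓, R5 ✓.
Only rule 2 fails.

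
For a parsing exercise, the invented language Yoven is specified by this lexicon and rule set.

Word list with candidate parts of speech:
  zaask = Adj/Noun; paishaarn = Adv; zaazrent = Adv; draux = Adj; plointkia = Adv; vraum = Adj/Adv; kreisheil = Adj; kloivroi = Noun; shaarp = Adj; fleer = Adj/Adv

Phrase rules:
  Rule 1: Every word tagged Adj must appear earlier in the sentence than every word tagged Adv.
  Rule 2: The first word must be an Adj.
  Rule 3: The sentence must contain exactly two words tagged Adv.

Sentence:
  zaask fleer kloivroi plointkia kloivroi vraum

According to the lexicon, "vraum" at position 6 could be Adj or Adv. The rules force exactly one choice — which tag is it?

Candidates per position — 1:zaask {Adj,Noun}; 2:fleer {Adj,Adv}; 3:kloivroi {Noun}; 4:plointkia {Adv}; 5:kloivroi {Noun}; 6:vraum {Adj,Adv}.
At position 1, choosing Noun makes rule 2 impossible to satisfy; hence Adj.
At position 6, choosing Adj makes rule 1 impossible to satisfy; hence Adv.
At position 2, choosing Adv makes rule 3 impossible to satisfy; hence Adj.
That leaves exactly one tagging: Adj Adj Noun Adv Noun Adv.
Check: rule 1 ok; rule 2 ok; rule 3 ok.

Adv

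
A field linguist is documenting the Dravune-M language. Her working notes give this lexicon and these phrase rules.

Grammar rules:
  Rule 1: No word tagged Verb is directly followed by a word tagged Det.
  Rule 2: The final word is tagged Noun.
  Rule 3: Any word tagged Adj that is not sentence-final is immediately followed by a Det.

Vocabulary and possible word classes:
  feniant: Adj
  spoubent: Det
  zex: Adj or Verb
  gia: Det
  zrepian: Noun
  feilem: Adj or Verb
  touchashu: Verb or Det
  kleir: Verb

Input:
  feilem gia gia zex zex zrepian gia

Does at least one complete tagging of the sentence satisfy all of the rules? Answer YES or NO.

Candidates per position — 1:feilem {Adj,Verb}; 2:gia {Det}; 3:gia {Det}; 4:zex {Adj,Verb}; 5:zex {Adj,Verb}; 6:zrepian {Noun}; 7:gia {Det}.
Rule 2 cannot be satisfied by any choice of tags from the lexicon.
So there is no consistent tagging.

NO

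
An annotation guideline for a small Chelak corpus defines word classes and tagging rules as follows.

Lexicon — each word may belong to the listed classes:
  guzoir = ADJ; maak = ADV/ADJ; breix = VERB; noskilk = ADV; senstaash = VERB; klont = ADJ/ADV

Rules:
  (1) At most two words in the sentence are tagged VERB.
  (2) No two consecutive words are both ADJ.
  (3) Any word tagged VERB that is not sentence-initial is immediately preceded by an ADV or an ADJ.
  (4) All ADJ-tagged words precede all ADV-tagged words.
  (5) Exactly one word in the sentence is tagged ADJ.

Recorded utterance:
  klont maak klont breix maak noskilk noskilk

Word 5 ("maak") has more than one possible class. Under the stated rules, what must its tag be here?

Candidates per position — 1:klont {ADJ,ADV}; 2:maak {ADV,ADJ}; 3:klont {ADJ,ADV}; 4:breix {VERB}; 5:maak {ADV,ADJ}; 6:noskilk {ADV}; 7:noskilk {ADV}.
Position 5: the remaining choice is settled jointly with positions 1, 2, 3 — only ADV at position 5 is part of a tagging that satisfies every rule.
So the tagging must be: ADJ ADV ADV VERB ADV ADV ADV.
Rule-by-rule: rule 1 ok; rule 2 ok; rule 3 ok; rule 4 ok; rule 5 ok.

ADV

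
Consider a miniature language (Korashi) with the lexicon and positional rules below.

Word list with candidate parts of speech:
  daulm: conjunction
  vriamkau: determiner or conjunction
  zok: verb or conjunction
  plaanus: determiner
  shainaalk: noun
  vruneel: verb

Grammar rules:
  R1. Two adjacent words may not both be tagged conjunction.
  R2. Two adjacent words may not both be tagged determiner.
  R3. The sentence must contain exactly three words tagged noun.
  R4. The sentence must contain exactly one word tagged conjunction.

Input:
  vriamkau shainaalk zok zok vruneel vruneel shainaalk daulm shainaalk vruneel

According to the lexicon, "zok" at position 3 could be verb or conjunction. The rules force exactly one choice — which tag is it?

verb

Candidates per position — 1:vriamkau {determiner,conjunction}; 2:shainaalk {noun}; 3:zok {verb,conjunction}; 4:zok {verb,conjunction}; 5:vruneel {verb}; 6:vruneel {verb}; 7:shainaalk {noun}; 8:daulm {conjunction}; 9:shainaalk {noun}; 10:vruneel {verb}.
Position 1: conjunction is ruled out by rule 4; that leaves determiner.
Position 3: conjunction is ruled out by rule 4; that leaves verb.
Position 4: conjunction is ruled out by rule 4; that leaves verb.
That leaves exactly one tagging: determiner noun verb verb verb verb noun conjunction noun verb.
Rule-by-rule: rule 1 holds; rule 2 holds; rule 3 holds; rule 4 holds.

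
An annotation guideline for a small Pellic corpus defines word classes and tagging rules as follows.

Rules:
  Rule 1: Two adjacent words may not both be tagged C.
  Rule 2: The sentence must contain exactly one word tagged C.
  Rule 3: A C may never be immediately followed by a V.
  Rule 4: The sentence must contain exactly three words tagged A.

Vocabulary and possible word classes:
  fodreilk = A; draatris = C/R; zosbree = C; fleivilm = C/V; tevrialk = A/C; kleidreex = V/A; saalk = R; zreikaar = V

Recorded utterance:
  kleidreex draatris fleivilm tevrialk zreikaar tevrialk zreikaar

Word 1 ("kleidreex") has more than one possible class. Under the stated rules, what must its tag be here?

A

Candidates per position — 1:kleidreex {V,A}; 2:draatris {C,R}; 3:fleivilm {C,V}; 4:tevrialk {A,C}; 5:zreikaar {V}; 6:tevrialk {A,C}; 7:zreikaar {V}.
At position 1, choosing V makes rule 4 impossible to satisfy; hence A.
At position 4, choosing C makes rule 3 impossible to satisfy; hence A.
At position 6, choosing C makes rule 3 impossible to satisfy; hence A.
The remaining ambiguous positions (2, 3) are resolved jointly — only one combination satisfies every rule.
The only consistent sequence is: A R C A V A V.
Checking: rule 1 ✓; rule 2 ✓; rule 3 ✓; rule 4 ✓.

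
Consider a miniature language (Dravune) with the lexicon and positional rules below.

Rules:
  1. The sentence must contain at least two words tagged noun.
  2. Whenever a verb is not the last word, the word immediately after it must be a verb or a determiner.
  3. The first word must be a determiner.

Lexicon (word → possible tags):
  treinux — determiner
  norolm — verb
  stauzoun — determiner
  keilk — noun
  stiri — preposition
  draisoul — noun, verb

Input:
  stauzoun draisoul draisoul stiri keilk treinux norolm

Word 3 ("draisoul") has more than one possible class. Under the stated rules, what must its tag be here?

noun

Candidates per position — 1:stauzoun {determiner}; 2:draisoul {noun,verb}; 3:draisoul {noun,verb}; 4:stiri {preposition}; 5:keilk {noun}; 6:treinux {determiner}; 7:norolm {verb}.
Word 2 cannot be verb — rule 2 would then fail for every completion. It is noun.
Word 3 cannot be verb — rule 2 would then fail for every completion. It is noun.
The only consistent sequence is: determiner noun noun preposition noun determiner verb.
Rule-by-rule: rule 1 holds; rule 2 holds; rule 3 holds.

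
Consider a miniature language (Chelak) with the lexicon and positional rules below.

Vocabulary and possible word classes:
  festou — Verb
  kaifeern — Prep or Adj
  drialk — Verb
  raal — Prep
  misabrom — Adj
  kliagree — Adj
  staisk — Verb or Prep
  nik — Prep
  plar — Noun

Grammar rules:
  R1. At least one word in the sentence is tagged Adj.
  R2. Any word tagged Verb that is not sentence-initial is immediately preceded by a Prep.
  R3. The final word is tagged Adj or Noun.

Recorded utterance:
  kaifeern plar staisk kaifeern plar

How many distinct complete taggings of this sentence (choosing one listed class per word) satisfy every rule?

3

Candidates per position — 1:kaifeern {Prep,Adj}; 2:plar {Noun}; 3:staisk {Verb,Prep}; 4:kaifeern {Prep,Adj}; 5:plar {Noun}.
There are 8 candidate sequences in total.
The sequences that satisfy every rule: Prep Noun Prep Adj Noun; Adj Noun Prep Prep Noun; Adj Noun Prep Adj Noun.
Count = 3.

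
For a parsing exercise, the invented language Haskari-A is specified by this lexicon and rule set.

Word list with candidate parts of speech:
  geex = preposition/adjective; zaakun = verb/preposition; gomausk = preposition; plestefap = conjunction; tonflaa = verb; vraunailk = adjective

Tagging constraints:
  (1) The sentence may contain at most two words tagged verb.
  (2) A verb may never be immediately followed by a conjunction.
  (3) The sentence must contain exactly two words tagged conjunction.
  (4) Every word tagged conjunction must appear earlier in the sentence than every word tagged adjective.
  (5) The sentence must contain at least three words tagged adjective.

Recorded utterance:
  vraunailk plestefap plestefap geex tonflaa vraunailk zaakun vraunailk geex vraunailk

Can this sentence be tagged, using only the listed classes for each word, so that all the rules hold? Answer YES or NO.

NO

Candidates per position — 1:vraunailk {adjective}; 2:plestefap {conjunction}; 3:plestefap {conjunction}; 4:geex {preposition,adjective}; 5:tonflaa {verb}; 6:vraunailk {adjective}; 7:zaakun {verb,preposition}; 8:vraunailk {adjective}; 9:geex {preposition,adjective}; 10:vraunailk {adjective}.
Rule 4 cannot be satisfied by any choice of tags from the lexicon.
So there is no consistent tagging.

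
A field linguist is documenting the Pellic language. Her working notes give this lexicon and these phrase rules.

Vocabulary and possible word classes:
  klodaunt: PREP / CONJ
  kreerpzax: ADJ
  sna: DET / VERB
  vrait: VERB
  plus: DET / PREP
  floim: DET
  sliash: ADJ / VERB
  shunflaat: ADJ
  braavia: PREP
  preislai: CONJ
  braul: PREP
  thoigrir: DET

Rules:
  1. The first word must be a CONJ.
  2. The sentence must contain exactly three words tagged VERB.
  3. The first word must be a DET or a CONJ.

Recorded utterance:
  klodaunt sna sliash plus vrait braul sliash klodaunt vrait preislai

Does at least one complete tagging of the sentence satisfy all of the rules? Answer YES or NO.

YES

Candidates per position — 1:klodaunt {PREP,CONJ}; 2:sna {DET,VERB}; 3:sliash {ADJ,VERB}; 4:plus {DET,PREP}; 5:vrait {VERB}; 6:braul {PREP}; 7:sliash {ADJ,VERB}; 8:klodaunt {PREP,CONJ}; 9:vrait {VERB}; 10:preislai {CONJ}.
One satisfying assignment: CONJ DET ADJ PREP VERB PREP VERB CONJ VERB CONJ.
Check: rule 1 satisfied; rule 2 satisfied; rule 3 satisfied.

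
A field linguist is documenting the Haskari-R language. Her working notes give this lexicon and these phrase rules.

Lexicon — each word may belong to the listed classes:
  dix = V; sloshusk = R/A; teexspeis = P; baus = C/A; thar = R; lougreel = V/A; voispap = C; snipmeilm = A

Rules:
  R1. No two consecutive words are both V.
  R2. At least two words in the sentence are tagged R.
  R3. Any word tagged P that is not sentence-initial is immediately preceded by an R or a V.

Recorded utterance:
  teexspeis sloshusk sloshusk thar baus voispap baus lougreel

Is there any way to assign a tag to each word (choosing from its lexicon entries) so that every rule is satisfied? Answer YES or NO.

Candidates per position — 1:teexspeis {P}; 2:sloshusk {R,A}; 3:sloshusk {R,A}; 4:thar {R}; 5:baus {C,A}; 6:voispap {C}; 7:baus {C,A}; 8:lougreel {V,A}.
One satisfying assignment: P R A R A C A A.
Check: rule 1 ✓; rule 2 ✓; rule 3 ✓.

YES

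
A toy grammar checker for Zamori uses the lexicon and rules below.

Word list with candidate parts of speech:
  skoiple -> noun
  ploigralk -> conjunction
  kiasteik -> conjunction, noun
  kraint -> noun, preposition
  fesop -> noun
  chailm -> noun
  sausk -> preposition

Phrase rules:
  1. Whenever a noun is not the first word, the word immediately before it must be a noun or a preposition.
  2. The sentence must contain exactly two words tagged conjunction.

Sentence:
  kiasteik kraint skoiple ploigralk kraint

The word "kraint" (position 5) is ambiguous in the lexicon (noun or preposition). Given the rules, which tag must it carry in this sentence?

Candidates per position — 1:kiasteik {conjunction,noun}; 2:kraint {noun,preposition}; 3:skoiple {noun}; 4:ploigralk {conjunction}; 5:kraint {noun,preposition}.
Word 1 cannot be noun — rule 2 would then fail for every completion. It is conjunction.
Word 2 cannot be noun — rule 1 would then fail for every completion. It is preposition.
Word 5 cannot be noun — rule 1 would then fail for every completion. It is preposition.
The unique satisfying tagging is: conjunction preposition noun conjunction preposition.
Verifying each rule — rule 1 ok; rule 2 ok.

preposition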